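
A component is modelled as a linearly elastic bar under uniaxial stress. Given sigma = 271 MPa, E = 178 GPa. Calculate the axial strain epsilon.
Model: a linearly elastic bar under uniaxial stress, so epsilon = sigma / E.
Convert to SI units:
  sigma = 271 MPa = 2.71 × 10⁸ Pa
  E = 178 GPa = 1.78 × 10¹¹ Pa
Substitute:
  epsilon = (2.71 × 10⁸) / (1.78 × 10¹¹)
  epsilon = 0.001522
Final answer: epsilon = 0.001522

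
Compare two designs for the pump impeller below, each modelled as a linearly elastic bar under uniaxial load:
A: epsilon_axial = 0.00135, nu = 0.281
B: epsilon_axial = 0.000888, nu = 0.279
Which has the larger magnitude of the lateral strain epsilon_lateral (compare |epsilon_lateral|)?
Model: a linearly elastic bar under uniaxial load, so epsilon_lateral = -nu·epsilon_axial (SI units).
  A: epsilon_lateral = -(0.281 × 0.00135) = -0.0003794
  B: epsilon_lateral = -(0.279 × 0.000888) = -0.0002478
|epsilon_lateral|: A = 0.0003794, B = 0.0002478, so A is larger in magnitude.
Final answer: A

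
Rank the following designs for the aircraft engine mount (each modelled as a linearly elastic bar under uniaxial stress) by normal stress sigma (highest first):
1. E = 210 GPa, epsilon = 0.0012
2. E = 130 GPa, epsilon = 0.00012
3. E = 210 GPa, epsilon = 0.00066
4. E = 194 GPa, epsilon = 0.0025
Model: a linearly elastic bar under uniaxial stress, so sigma = E·epsilon (SI units).
  Case 1: sigma = (2.1 × 10¹¹) × 0.0012 = 2.52 × 10⁸ Pa = 252 MPa
  Case 2: sigma = (1.3 × 10¹¹) × 0.00012 = 1.56 × 10⁷ Pa = 15.6 MPa
  Case 3: sigma = (2.1 × 10¹¹) × 0.00066 = 1.386 × 10⁸ Pa = 138.6 MPa
  Case 4: sigma = (1.94 × 10¹¹) × 0.0025 = 4.85 × 10⁸ Pa = 485 MPa
Ordering: 485 MPa (case 4) > 252 MPa (case 1) > 138.6 MPa (case 3) > 15.6 MPa (case 2)
Final answer: 4, 1, 3, 2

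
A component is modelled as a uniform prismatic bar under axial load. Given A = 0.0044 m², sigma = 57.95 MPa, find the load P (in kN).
Model: a uniform prismatic bar under axial load, so sigma = P / A.
Solve for P: P = sigma·A.
Convert to SI units:
  sigma = 57.95 MPa = 5.795 × 10⁷ Pa
Substitute:
  P = (5.795 × 10⁷) × 0.0044
  P = 255000 N
Convert: P = 255000 N = 255 kN
Final answer: P = 255 kN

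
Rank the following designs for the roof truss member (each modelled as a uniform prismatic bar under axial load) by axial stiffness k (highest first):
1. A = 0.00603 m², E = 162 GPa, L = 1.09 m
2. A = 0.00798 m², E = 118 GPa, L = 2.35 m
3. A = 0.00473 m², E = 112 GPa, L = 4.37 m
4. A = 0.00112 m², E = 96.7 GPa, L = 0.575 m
Model: a uniform prismatic bar under axial load, so k = (A·E) / L (SI units).
  Case 1: k = (0.00603 × (1.62 × 10¹¹)) / 1.09 = 8.962 × 10⁸ N/m = 896.2 MN/m
  Case 2: k = (0.00798 × (1.18 × 10¹¹)) / 2.35 = 4.007 × 10⁸ N/m = 400.7 MN/m
  Case 3: k = (0.00473 × (1.12 × 10¹¹)) / 4.37 = 1.212 × 10⁸ N/m = 121.2 MN/m
  Case 4: k = (0.00112 × (9.67 × 10¹⁰)) / 0.575 = 1.884 × 10⁸ N/m = 188.4 MN/m
Ordering: 896.2 MN/m (case 1) > 400.7 MN/m (case 2) > 188.4 MN/m (case 4) > 121.2 MN/m (case 3)
Final answer: 1, 2, 4, 3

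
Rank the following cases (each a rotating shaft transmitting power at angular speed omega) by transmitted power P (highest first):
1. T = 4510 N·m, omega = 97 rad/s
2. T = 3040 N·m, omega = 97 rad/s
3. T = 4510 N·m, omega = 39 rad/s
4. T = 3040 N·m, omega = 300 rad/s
Model: a rotating shaft transmitting power at angular speed omega, so P = T·omega (SI units).
  Case 1: P = 4510 × 97 = 437500 W = 437.5 kW
  Case 2: P = 3040 × 97 = 294900 W = 294.9 kW
  Case 3: P = 4510 × 39 = 175900 W = 175.9 kW
  Case 4: P = 3040 × 300 = 912000 W = 912 kW
Ordering: 912 kW (case 4) > 437.5 kW (case 1) > 294.9 kW (case 2) > 175.9 kW (case 3)
Final answer: 4, 1, 2, 3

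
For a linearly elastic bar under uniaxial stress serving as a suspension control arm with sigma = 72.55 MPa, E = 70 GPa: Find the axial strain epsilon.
Model: a linearly elastic bar under uniaxial stress, so epsilon = sigma / E.
Convert to SI units:
  sigma = 72.55 MPa = 7.255 × 10⁷ Pa
  E = 70 GPa = 7 × 10¹⁰ Pa
Substitute:
  epsilon = (7.255 × 10⁷) / (7 × 10¹⁰)
  epsilon = 0.001036
Final answer: epsilon = 0.001036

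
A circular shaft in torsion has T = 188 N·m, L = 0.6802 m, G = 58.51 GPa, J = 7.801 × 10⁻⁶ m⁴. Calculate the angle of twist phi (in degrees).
Model: a circular shaft in torsion, so phi = (T·L) / (G·J).
Convert to SI units:
  G = 58.51 GPa = 5.851 × 10¹⁰ Pa
Substitute:
  phi = (188 × 0.6802) / ((5.851 × 10¹⁰) × (7.801 × 10⁻⁶))
  phi = 0.0002802 rad
Convert to degrees: phi = 0.0002802 × 180/π = 0.01605°
Final answer: phi = 0.01605°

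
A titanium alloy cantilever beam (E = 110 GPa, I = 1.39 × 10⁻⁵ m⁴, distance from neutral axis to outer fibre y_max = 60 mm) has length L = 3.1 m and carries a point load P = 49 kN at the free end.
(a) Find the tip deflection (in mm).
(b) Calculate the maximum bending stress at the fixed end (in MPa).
(a) Tip deflection of a cantilever with an end point load: δ = P·L^3 / (3·E·I). Convert P = 49 kN = 49000 N, E = 110 GPa = 1.1 × 10¹¹ Pa.
  δ = (49000 × 3.1^3) / (3 × (1.1 × 10¹¹) × (1.39 × 10⁻⁵)) = 0.3182 m = 318.2 mm
(b) Maximum bending moment at the fixed end: M = P·L = 49000 × 3.1 = 151900 N·m. Convert y_max = 60 mm = 0.06 m.
  σ = M·y_max / I = (151900 × 0.06) / (1.39 × 10⁻⁵) = 6.557 × 10⁸ Pa = 655.7 MPa
Final answer: (a) δ = 318.2 mm, (b) σ = 655.7 MPa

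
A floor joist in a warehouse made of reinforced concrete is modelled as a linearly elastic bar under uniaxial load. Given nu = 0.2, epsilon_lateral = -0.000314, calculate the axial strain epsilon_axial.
Model: a linearly elastic bar under uniaxial load, so epsilon_lateral = -nu·epsilon_axial.
Solve for epsilon_axial: epsilon_axial = -epsilon_lateral / nu.
Substitute:
  epsilon_axial = -(-0.000314) / 0.2
  epsilon_axial = 0.00157
Final answer: epsilon_axial = 0.00157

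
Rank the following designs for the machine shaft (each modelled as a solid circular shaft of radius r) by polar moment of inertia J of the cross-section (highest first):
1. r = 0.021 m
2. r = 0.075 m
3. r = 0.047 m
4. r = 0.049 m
Model: a solid circular shaft of radius r, so J = (π·r^4) / 2 (SI units).
  Case 1: J = (π × 0.021^4) / 2 = 3.055 × 10⁻⁷ m⁴
  Case 2: J = (π × 0.075^4) / 2 = 4.97 × 10⁻⁵ m⁴
  Case 3: J = (π × 0.047^4) / 2 = 7.665 × 10⁻⁶ m⁴
  Case 4: J = (π × 0.049^4) / 2 = 9.055 × 10⁻⁶ m⁴
Ordering: 4.97 × 10⁻⁵ m⁴ (case 2) > 9.055 × 10⁻⁶ m⁴ (case 4) > 7.665 × 10⁻⁶ m⁴ (case 3) > 3.055 × 10⁻⁷ m⁴ (case 1)
Final answer: 2, 4, 3, 1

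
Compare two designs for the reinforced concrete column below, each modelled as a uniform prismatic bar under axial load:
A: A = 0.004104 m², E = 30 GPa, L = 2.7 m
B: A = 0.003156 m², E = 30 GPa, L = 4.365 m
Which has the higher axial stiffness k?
Model: a uniform prismatic bar under axial load, so k = (A·E) / L (SI units).
  A: k = (0.004104 × (3 × 10¹⁰)) / 2.7 = 4.56 × 10⁷ N/m = 45.6 MN/m
  B: k = (0.003156 × (3 × 10¹⁰)) / 4.365 = 2.169 × 10⁷ N/m = 21.69 MN/m
45.6 MN/m > 21.69 MN/m, so A is larger.
Final answer: A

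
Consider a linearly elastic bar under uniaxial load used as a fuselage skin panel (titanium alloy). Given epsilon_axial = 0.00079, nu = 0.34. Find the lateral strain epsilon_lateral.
Model: a linearly elastic bar under uniaxial load, so epsilon_lateral = -nu·epsilon_axial.
Substitute:
  epsilon_lateral = -(0.34 × 0.00079)
  epsilon_lateral = -0.0002686
Final answer: epsilon_lateral = -0.0002686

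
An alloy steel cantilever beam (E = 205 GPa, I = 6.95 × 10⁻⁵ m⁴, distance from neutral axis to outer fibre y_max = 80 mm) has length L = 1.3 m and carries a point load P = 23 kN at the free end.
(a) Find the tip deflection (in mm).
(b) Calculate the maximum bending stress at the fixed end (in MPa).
(a) Tip deflection of a cantilever with an end point load: δ = P·L^3 / (3·E·I). Convert P = 23 kN = 23000 N, E = 205 GPa = 2.05 × 10¹¹ Pa.
  δ = (23000 × 1.3^3) / (3 × (2.05 × 10¹¹) × (6.95 × 10⁻⁵)) = 0.001182 m = 1.182 mm
(b) Maximum bending moment at the fixed end: M = P·L = 23000 × 1.3 = 29900 N·m. Convert y_max = 80 mm = 0.08 m.
  σ = M·y_max / I = (29900 × 0.08) / (6.95 × 10⁻⁵) = 3.442 × 10⁷ Pa = 34.42 MPa
Final answer: (a) δ = 1.182 mm, (b) σ = 34.42 MPa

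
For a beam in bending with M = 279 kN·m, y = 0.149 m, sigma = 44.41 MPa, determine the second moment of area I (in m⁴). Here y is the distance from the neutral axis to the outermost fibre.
Model: a beam in bending, so sigma = (M·y) / I.
Solve for I: I = (M·y) / sigma.
Convert to SI units:
  M = 279 kN·m = 279000 N·m
  sigma = 44.41 MPa = 4.441 × 10⁷ Pa
Substitute:
  I = (279000 × 0.149) / (4.441 × 10⁷)
  I = 0.0009361 m⁴
Final answer: I = 0.0009361 m⁴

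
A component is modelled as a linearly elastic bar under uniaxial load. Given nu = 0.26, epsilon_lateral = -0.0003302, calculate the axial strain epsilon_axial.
Model: a linearly elastic bar under uniaxial load, so epsilon_lateral = -nu·epsilon_axial.
Solve for epsilon_axial: epsilon_axial = -epsilon_lateral / nu.
Substitute:
  epsilon_axial = -(-0.0003302) / 0.26
  epsilon_axial = 0.00127
Final answer: epsilon_axial = 0.00127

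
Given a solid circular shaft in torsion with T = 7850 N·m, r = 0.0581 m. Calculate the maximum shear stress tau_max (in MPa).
Model: a solid circular shaft in torsion, so tau_max = (2·T) / (π·r^3).
Substitute:
  tau_max = (2 × 7850) / (π × 0.0581^3)
  tau_max = 2.548 × 10⁷ Pa
Convert: tau_max = 2.548 × 10⁷ Pa = 25.48 MPa
Final answer: tau_max = 25.48 MPa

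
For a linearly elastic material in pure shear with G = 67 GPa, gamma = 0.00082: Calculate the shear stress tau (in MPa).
Model: a linearly elastic material in pure shear, so tau = G·gamma.
Convert to SI units:
  G = 67 GPa = 6.7 × 10¹⁰ Pa
Substitute:
  tau = (6.7 × 10¹⁰) × 0.00082
  tau = 5.494 × 10⁷ Pa
Convert: tau = 5.494 × 10⁷ Pa = 54.94 MPa
Final answer: tau = 54.94 MPa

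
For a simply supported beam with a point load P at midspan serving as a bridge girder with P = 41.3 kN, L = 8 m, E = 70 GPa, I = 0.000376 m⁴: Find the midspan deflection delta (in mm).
Model: a simply supported beam with a point load P at midspan, so delta = (P·L^3) / (48·E·I).
Convert to SI units:
  P = 41.3 kN = 41300 N
  E = 70 GPa = 7 × 10¹⁰ Pa
Substitute:
  delta = (41300 × 8^3) / (48 × (7 × 10¹⁰) × 0.000376)
  delta = 0.01674 m
Convert: delta = 0.01674 m = 16.74 mm
Final answer: delta = 16.74 mm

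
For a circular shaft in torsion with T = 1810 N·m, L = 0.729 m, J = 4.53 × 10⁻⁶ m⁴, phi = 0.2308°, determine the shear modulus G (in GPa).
Model: a circular shaft in torsion, so phi = (T·L) / (G·J).
Solve for G: G = (T·L) / (phi·J).
Convert to SI units:
  phi = 0.2308° = 0.004028 rad
Substitute:
  G = (1810 × 0.729) / (0.004028 × (4.53 × 10⁻⁶))
  G = 7.231 × 10¹⁰ Pa
Convert: G = 7.231 × 10¹⁰ Pa = 72.31 GPa
Final answer: G = 72.31 GPa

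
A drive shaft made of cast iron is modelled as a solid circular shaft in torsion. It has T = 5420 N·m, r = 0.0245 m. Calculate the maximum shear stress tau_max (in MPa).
Model: a solid circular shaft in torsion, so tau_max = (2·T) / (π·r^3).
Substitute:
  tau_max = (2 × 5420) / (π × 0.0245^3)
  tau_max = 2.346 × 10⁸ Pa
Convert: tau_max = 2.346 × 10⁸ Pa = 234.6 MPa
Final answer: tau_max = 234.6 MPa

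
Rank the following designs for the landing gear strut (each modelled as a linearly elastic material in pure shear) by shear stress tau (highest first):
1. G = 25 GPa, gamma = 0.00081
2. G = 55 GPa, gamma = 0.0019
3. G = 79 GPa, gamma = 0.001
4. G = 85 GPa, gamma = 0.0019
Model: a linearly elastic material in pure shear, so tau = G·gamma (SI units).
  Case 1: tau = (2.5 × 10¹⁰) × 0.00081 = 2.025 × 10⁷ Pa = 20.25 MPa
  Case 2: tau = (5.5 × 10¹⁰) × 0.0019 = 1.045 × 10⁸ Pa = 104.5 MPa
  Case 3: tau = (7.9 × 10¹⁰) × 0.001 = 7.9 × 10⁷ Pa = 79 MPa
  Case 4: tau = (8.5 × 10¹⁰) × 0.0019 = 1.615 × 10⁸ Pa = 161.5 MPa
Ordering: 161.5 MPa (case 4) > 104.5 MPa (case 2) > 79 MPa (case 3) > 20.25 MPa (case 1)
Final answer: 4, 2, 3, 1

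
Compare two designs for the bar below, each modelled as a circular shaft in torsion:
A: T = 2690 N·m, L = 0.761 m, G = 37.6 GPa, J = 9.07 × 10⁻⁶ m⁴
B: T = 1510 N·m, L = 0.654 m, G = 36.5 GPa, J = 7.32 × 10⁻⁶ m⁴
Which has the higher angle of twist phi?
Model: a circular shaft in torsion, so phi = (T·L) / (G·J) (SI units).
  A: phi = (2690 × 0.761) / ((3.76 × 10¹⁰) × (9.07 × 10⁻⁶)) = 0.006003 rad = 0.3439°
  B: phi = (1510 × 0.654) / ((3.65 × 10¹⁰) × (7.32 × 10⁻⁶)) = 0.003696 rad = 0.2118°
0.3439° > 0.2118°, so A is larger.
Final answer: A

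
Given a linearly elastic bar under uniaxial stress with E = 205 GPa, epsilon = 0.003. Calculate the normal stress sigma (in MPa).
Model: a linearly elastic bar under uniaxial stress, so sigma = E·epsilon.
Convert to SI units:
  E = 205 GPa = 2.05 × 10¹¹ Pa
Substitute:
  sigma = (2.05 × 10¹¹) × 0.003
  sigma = 6.15 × 10⁸ Pa
Convert: sigma = 6.15 × 10⁸ Pa = 615 MPa
Final answer: sigma = 615 MPa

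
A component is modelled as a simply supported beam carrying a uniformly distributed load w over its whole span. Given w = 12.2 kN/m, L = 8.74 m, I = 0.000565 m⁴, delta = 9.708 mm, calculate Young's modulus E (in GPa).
Model: a simply supported beam carrying a uniformly distributed load w over its whole span, so delta = (5·w·L^4) / (384·E·I).
Solve for E: E = (5·w·L^4) / (384·delta·I).
Convert to SI units:
  w = 12.2 kN/m = 12200 N/m
  delta = 9.708 mm = 0.009708 m
Substitute:
  E = (5 × 12200 × 8.74^4) / (384 × 0.009708 × 0.000565)
  E = 1.69 × 10¹¹ Pa
Convert: E = 1.69 × 10¹¹ Pa = 169 GPa
Final answer: E = 169 GPa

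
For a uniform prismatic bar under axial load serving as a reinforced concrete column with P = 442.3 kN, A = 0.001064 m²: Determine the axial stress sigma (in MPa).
Model: a uniform prismatic bar under axial load, so sigma = P / A.
Convert to SI units:
  P = 442.3 kN = 442300 N
Substitute:
  sigma = 442300 / 0.001064
  sigma = 4.157 × 10⁸ Pa
Convert: sigma = 4.157 × 10⁸ Pa = 415.7 MPa
Final answer: sigma = 415.7 MPa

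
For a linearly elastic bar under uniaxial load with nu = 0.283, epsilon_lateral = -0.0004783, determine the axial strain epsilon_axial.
Model: a linearly elastic bar under uniaxial load, so epsilon_lateral = -nu·epsilon_axial.
Solve for epsilon_axial: epsilon_axial = -epsilon_lateral / nu.
Substitute:
  epsilon_axial = -(-0.0004783) / 0.283
  epsilon_axial = 0.00169
Final answer: epsilon_axial = 0.00169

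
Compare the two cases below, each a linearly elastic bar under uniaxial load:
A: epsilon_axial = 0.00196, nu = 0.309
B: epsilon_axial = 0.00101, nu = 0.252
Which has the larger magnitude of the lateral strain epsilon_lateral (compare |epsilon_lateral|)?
Model: a linearly elastic bar under uniaxial load, so epsilon_lateral = -nu·epsilon_axial (SI units).
  A: epsilon_lateral = -(0.309 × 0.00196) = -0.0006056
  B: epsilon_lateral = -(0.252 × 0.00101) = -0.0002545
|epsilon_lateral|: A = 0.0006056, B = 0.0002545, so A is larger in magnitude.
Final answer: A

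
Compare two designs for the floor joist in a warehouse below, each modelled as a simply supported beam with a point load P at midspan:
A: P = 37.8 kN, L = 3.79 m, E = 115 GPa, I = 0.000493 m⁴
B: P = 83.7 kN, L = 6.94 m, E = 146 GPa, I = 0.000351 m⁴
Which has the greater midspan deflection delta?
Model: a simply supported beam with a point load P at midspan, so delta = (P·L^3) / (48·E·I) (SI units).
  A: delta = (37800 × 3.79^3) / (48 × (1.15 × 10¹¹) × 0.000493) = 0.0007562 m = 0.7562 mm
  B: delta = (83700 × 6.94^3) / (48 × (1.46 × 10¹¹) × 0.000351) = 0.01137 m = 11.37 mm
11.37 mm > 0.7562 mm, so B is larger.
Final answer: B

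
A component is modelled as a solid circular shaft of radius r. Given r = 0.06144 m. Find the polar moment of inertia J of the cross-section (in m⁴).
Model: a solid circular shaft of radius r, so J = (π·r^4) / 2.
Substitute:
  J = (π × 0.06144^4) / 2
  J = 2.238 × 10⁻⁵ m⁴
Final answer: J = 2.238 × 10⁻⁵ m⁴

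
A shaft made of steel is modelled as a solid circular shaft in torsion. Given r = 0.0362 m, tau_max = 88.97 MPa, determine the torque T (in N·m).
Model: a solid circular shaft in torsion, so tau_max = (2·T) / (π·r^3).
Solve for T: T = (π·tau_max·r^3) / 2.
Convert to SI units:
  tau_max = 88.97 MPa = 8.897 × 10⁷ Pa
Substitute:
  T = (π × (8.897 × 10⁷) × 0.0362^3) / 2
  T = 6630 N·m
Final answer: T = 6630 N·m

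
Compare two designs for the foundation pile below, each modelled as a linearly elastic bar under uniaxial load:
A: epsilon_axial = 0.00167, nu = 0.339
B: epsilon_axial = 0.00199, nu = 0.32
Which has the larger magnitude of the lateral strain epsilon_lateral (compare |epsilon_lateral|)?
Model: a linearly elastic bar under uniaxial load, so epsilon_lateral = -nu·epsilon_axial (SI units).
  A: epsilon_lateral = -(0.339 × 0.00167) = -0.0005661
  B: epsilon_lateral = -(0.32 × 0.00199) = -0.0006368
|epsilon_lateral|: A = 0.0005661, B = 0.0006368, so B is larger in magnitude.
Final answer: B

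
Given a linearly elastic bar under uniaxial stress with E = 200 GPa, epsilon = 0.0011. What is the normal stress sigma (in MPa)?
Model: a linearly elastic bar under uniaxial stress, so sigma = E·epsilon.
Convert to SI units:
  E = 200 GPa = 2 × 10¹¹ Pa
Substitute:
  sigma = (2 × 10¹¹) × 0.0011
  sigma = 2.2 × 10⁸ Pa
Convert: sigma = 2.2 × 10⁸ Pa = 220 MPa
Final answer: sigma = 220 MPa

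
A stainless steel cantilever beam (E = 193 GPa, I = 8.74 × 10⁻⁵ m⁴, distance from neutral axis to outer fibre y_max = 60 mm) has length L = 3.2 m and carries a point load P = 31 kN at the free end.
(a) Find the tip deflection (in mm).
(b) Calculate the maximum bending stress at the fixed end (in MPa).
(a) Tip deflection of a cantilever with an end point load: δ = P·L^3 / (3·E·I). Convert P = 31 kN = 31000 N, E = 193 GPa = 1.93 × 10¹¹ Pa.
  δ = (31000 × 3.2^3) / (3 × (1.93 × 10¹¹) × (8.74 × 10⁻⁵)) = 0.02007 m = 20.07 mm
(b) Maximum bending moment at the fixed end: M = P·L = 31000 × 3.2 = 99200 N·m. Convert y_max = 60 mm = 0.06 m.
  σ = M·y_max / I = (99200 × 0.06) / (8.74 × 10⁻⁵) = 6.81 × 10⁷ Pa = 68.1 MPa
Final answer: (a) δ = 20.07 mm, (b) σ = 68.1 MPa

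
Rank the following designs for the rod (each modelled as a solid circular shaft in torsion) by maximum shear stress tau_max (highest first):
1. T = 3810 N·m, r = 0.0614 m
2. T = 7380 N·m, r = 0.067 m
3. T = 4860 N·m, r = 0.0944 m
Model: a solid circular shaft in torsion, so tau_max = (2·T) / (π·r^3) (SI units).
  Case 1: tau_max = (2 × 3810) / (π × 0.0614^3) = 1.048 × 10⁷ Pa = 10.48 MPa
  Case 2: tau_max = (2 × 7380) / (π × 0.067^3) = 1.562 × 10⁷ Pa = 15.62 MPa
  Case 3: tau_max = (2 × 4860) / (π × 0.0944^3) = 3.678 × 10⁶ Pa = 3.678 MPa
Ordering: 15.62 MPa (case 2) > 10.48 MPa (case 1) > 3.678 MPa (case 3)
Final answer: 2, 1, 3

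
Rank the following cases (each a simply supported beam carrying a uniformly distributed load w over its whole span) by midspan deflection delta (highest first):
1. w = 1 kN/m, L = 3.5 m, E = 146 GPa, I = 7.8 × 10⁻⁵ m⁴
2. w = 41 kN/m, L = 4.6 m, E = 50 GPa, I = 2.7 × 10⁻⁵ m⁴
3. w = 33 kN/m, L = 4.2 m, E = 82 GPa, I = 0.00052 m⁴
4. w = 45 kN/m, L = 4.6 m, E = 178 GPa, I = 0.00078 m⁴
Model: a simply supported beam carrying a uniformly distributed load w over its whole span, so delta = (5·w·L^4) / (384·E·I) (SI units).
  Case 1: delta = (5 × 1000 × 3.5^4) / (384 × (1.46 × 10¹¹) × (7.8 × 10⁻⁵)) = 0.0001716 m = 0.1716 mm
  Case 2: delta = (5 × 41000 × 4.6^4) / (384 × (5 × 10¹⁰) × (2.7 × 10⁻⁵)) = 0.1771 m = 177.1 mm
  Case 3: delta = (5 × 33000 × 4.2^4) / (384 × (8.2 × 10¹⁰) × 0.00052) = 0.003136 m = 3.136 mm
  Case 4: delta = (5 × 45000 × 4.6^4) / (384 × (1.78 × 10¹¹) × 0.00078) = 0.00189 m = 1.89 mm
Ordering: 177.1 mm (case 2) > 3.136 mm (case 3) > 1.89 mm (case 4) > 0.1716 mm (case 1)
Final answer: 2, 3, 4, 1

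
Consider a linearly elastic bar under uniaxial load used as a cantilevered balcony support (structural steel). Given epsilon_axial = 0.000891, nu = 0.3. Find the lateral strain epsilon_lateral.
Model: a linearly elastic bar under uniaxial load, so epsilon_lateral = -nu·epsilon_axial.
Substitute:
  epsilon_lateral = -(0.3 × 0.000891)
  epsilon_lateral = -0.0002673
Final answer: epsilon_lateral = -0.0002673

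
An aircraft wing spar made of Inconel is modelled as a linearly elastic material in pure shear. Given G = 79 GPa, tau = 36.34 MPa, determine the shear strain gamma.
Model: a linearly elastic material in pure shear, so tau = G·gamma.
Solve for gamma: gamma = tau / G.
Convert to SI units:
  G = 79 GPa = 7.9 × 10¹⁰ Pa
  tau = 36.34 MPa = 3.634 × 10⁷ Pa
Substitute:
  gamma = (3.634 × 10⁷) / (7.9 × 10¹⁰)
  gamma = 0.00046
Final answer: gamma = 0.00046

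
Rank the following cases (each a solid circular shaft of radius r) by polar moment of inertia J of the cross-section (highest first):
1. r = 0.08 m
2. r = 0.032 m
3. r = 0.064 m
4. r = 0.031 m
Model: a solid circular shaft of radius r, so J = (π·r^4) / 2 (SI units).
  Case 1: J = (π × 0.08^4) / 2 = 6.434 × 10⁻⁵ m⁴
  Case 2: J = (π × 0.032^4) / 2 = 1.647 × 10⁻⁶ m⁴
  Case 3: J = (π × 0.064^4) / 2 = 2.635 × 10⁻⁵ m⁴
  Case 4: J = (π × 0.031^4) / 2 = 1.451 × 10⁻⁶ m⁴
Ordering: 6.434 × 10⁻⁵ m⁴ (case 1) > 2.635 × 10⁻⁵ m⁴ (case 3) > 1.647 × 10⁻⁶ m⁴ (case 2) > 1.451 × 10⁻⁶ m⁴ (case 4)
Final answer: 1, 3, 2, 4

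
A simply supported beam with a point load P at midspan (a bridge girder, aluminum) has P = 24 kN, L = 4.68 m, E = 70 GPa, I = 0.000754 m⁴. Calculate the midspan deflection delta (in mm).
Model: a simply supported beam with a point load P at midspan, so delta = (P·L^3) / (48·E·I).
Convert to SI units:
  P = 24 kN = 24000 N
  E = 70 GPa = 7 × 10¹⁰ Pa
Substitute:
  delta = (24000 × 4.68^3) / (48 × (7 × 10¹⁰) × 0.000754)
  delta = 0.000971 m
Convert: delta = 0.000971 m = 0.971 mm
Final answer: delta = 0.971 mm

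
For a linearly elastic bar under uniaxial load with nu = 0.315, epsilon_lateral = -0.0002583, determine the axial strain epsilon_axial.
Model: a linearly elastic bar under uniaxial load, so epsilon_lateral = -nu·epsilon_axial.
Solve for epsilon_axial: epsilon_axial = -epsilon_lateral / nu.
Substitute:
  epsilon_axial = -(-0.0002583) / 0.315
  epsilon_axial = 0.00082
Final answer: epsilon_axial = 0.00082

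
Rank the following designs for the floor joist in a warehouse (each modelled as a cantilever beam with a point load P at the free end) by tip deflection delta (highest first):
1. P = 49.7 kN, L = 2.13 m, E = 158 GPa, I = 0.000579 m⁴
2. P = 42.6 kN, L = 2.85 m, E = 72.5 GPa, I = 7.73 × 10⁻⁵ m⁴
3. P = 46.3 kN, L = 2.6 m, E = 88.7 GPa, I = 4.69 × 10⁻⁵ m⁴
Model: a cantilever beam with a point load P at the free end, so delta = (P·L^3) / (3·E·I) (SI units).
  Case 1: delta = (49700 × 2.13^3) / (3 × (1.58 × 10¹¹) × 0.000579) = 0.00175 m = 1.75 mm
  Case 2: delta = (42600 × 2.85^3) / (3 × (7.25 × 10¹⁰) × (7.73 × 10⁻⁵)) = 0.05866 m = 58.66 mm
  Case 3: delta = (46300 × 2.6^3) / (3 × (8.87 × 10¹⁰) × (4.69 × 10⁻⁵)) = 0.06521 m = 65.21 mm
Ordering: 65.21 mm (case 3) > 58.66 mm (case 2) > 1.75 mm (case 1)
Final answer: 3, 2, 1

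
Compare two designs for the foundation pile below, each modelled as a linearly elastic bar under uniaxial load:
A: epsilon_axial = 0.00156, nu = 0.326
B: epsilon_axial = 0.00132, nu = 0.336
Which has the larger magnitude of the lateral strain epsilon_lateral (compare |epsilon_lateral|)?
Model: a linearly elastic bar under uniaxial load, so epsilon_lateral = -nu·epsilon_axial (SI units).
  A: epsilon_lateral = -(0.326 × 0.00156) = -0.0005086
  B: epsilon_lateral = -(0.336 × 0.00132) = -0.0004435
|epsilon_lateral|: A = 0.0005086, B = 0.0004435, so A is larger in magnitude.
Final answer: A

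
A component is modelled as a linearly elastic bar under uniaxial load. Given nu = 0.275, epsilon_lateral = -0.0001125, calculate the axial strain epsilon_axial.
Model: a linearly elastic bar under uniaxial load, so epsilon_lateral = -nu·epsilon_axial.
Solve for epsilon_axial: epsilon_axial = -epsilon_lateral / nu.
Substitute:
  epsilon_axial = -(-0.0001125) / 0.275
  epsilon_axial = 0.0004091
Final answer: epsilon_axial = 0.0004091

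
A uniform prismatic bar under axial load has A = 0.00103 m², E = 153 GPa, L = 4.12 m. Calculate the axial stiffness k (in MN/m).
Model: a uniform prismatic bar under axial load, so k = (A·E) / L.
Convert to SI units:
  E = 153 GPa = 1.53 × 10¹¹ Pa
Substitute:
  k = (0.00103 × (1.53 × 10¹¹)) / 4.12
  k = 3.825 × 10⁷ N/m
Convert: k = 3.825 × 10⁷ N/m = 38.25 MN/m
Final answer: k = 38.25 MN/m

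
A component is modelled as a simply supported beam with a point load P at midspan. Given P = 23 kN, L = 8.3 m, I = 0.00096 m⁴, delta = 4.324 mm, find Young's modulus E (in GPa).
Model: a simply supported beam with a point load P at midspan, so delta = (P·L^3) / (48·E·I).
Solve for E: E = (P·L^3) / (48·delta·I).
Convert to SI units:
  P = 23 kN = 23000 N
  delta = 4.324 mm = 0.004324 m
Substitute:
  E = (23000 × 8.3^3) / (48 × 0.004324 × 0.00096)
  E = 6.6 × 10¹⁰ Pa
Convert: E = 6.6 × 10¹⁰ Pa = 66 GPa
Final answer: E = 66 GPa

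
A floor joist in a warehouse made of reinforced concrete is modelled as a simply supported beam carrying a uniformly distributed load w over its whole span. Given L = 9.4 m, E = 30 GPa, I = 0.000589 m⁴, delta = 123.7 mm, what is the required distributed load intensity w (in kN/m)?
Model: a simply supported beam carrying a uniformly distributed load w over its whole span, so delta = (5·w·L^4) / (384·E·I).
Solve for w: w = (384·delta·E·I) / (5·L^4).
Convert to SI units:
  E = 30 GPa = 3 × 10¹⁰ Pa
  delta = 123.7 mm = 0.1237 m
Substitute:
  w = (384 × 0.1237 × (3 × 10¹⁰) × 0.000589) / (5 × 9.4^4)
  w = 21500 N/m
Convert: w = 21500 N/m = 21.5 kN/m
Final answer: w = 21.5 kN/m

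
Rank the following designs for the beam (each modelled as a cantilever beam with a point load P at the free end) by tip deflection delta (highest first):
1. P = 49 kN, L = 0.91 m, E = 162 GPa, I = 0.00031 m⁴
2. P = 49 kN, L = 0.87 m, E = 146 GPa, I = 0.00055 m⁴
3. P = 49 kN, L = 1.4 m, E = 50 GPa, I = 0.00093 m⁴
Model: a cantilever beam with a point load P at the free end, so delta = (P·L^3) / (3·E·I) (SI units).
  Case 1: delta = (49000 × 0.91^3) / (3 × (1.62 × 10¹¹) × 0.00031) = 0.0002451 m = 0.2451 mm
  Case 2: delta = (49000 × 0.87^3) / (3 × (1.46 × 10¹¹) × 0.00055) = 0.0001339 m = 0.1339 mm
  Case 3: delta = (49000 × 1.4^3) / (3 × (5 × 10¹⁰) × 0.00093) = 0.0009638 m = 0.9638 mm
Ordering: 0.9638 mm (case 3) > 0.2451 mm (case 1) > 0.1339 mm (case 2)
Final answer: 3, 1, 2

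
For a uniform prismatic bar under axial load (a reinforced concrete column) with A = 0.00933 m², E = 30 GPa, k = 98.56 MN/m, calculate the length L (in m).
Model: a uniform prismatic bar under axial load, so k = (A·E) / L.
Solve for L: L = (A·E) / k.
Convert to SI units:
  E = 30 GPa = 3 × 10¹⁰ Pa
  k = 98.56 MN/m = 9.856 × 10⁷ N/m
Substitute:
  L = (0.00933 × (3 × 10¹⁰)) / (9.856 × 10⁷)
  L = 2.84 m
Final answer: L = 2.84 m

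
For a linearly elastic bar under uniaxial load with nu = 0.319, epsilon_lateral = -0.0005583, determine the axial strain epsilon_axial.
Model: a linearly elastic bar under uniaxial load, so epsilon_lateral = -nu·epsilon_axial.
Solve for epsilon_axial: epsilon_axial = -epsilon_lateral / nu.
Substitute:
  epsilon_axial = -(-0.0005583) / 0.319
  epsilon_axial = 0.00175
Final answer: epsilon_axial = 0.00175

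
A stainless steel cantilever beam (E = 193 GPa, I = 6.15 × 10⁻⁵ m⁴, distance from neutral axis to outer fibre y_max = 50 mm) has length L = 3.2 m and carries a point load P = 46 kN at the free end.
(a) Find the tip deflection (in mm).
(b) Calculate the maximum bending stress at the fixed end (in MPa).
(a) Tip deflection of a cantilever with an end point load: δ = P·L^3 / (3·E·I). Convert P = 46 kN = 46000 N, E = 193 GPa = 1.93 × 10¹¹ Pa.
  δ = (46000 × 3.2^3) / (3 × (1.93 × 10¹¹) × (6.15 × 10⁻⁵)) = 0.04233 m = 42.33 mm
(b) Maximum bending moment at the fixed end: M = P·L = 46000 × 3.2 = 147200 N·m. Convert y_max = 50 mm = 0.05 m.
  σ = M·y_max / I = (147200 × 0.05) / (6.15 × 10⁻⁵) = 1.197 × 10⁸ Pa = 119.7 MPa
Final answer: (a) δ = 42.33 mm, (b) σ = 119.7 MPa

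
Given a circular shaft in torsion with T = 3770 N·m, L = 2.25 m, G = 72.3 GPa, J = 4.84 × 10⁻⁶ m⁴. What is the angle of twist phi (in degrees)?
Model: a circular shaft in torsion, so phi = (T·L) / (G·J).
Convert to SI units:
  G = 72.3 GPa = 7.23 × 10¹⁰ Pa
Substitute:
  phi = (3770 × 2.25) / ((7.23 × 10¹⁰) × (4.84 × 10⁻⁶))
  phi = 0.02424 rad
Convert to degrees: phi = 0.02424 × 180/π = 1.389°
Final answer: phi = 1.389°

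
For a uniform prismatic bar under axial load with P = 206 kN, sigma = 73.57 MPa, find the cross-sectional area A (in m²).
Model: a uniform prismatic bar under axial load, so sigma = P / A.
Solve for A: A = P / sigma.
Convert to SI units:
  P = 206 kN = 206000 N
  sigma = 73.57 MPa = 7.357 × 10⁷ Pa
Substitute:
  A = 206000 / (7.357 × 10⁷)
  A = 0.0028 m²
Final answer: A = 0.0028 m²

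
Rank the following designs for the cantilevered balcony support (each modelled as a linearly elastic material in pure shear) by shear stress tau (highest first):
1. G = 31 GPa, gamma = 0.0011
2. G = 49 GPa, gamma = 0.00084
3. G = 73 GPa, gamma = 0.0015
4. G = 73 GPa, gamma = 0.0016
Model: a linearly elastic material in pure shear, so tau = G·gamma (SI units).
  Case 1: tau = (3.1 × 10¹⁰) × 0.0011 = 3.41 × 10⁷ Pa = 34.1 MPa
  Case 2: tau = (4.9 × 10¹⁰) × 0.00084 = 4.116 × 10⁷ Pa = 41.16 MPa
  Case 3: tau = (7.3 × 10¹⁰) × 0.0015 = 1.095 × 10⁸ Pa = 109.5 MPa
  Case 4: tau = (7.3 × 10¹⁰) × 0.0016 = 1.168 × 10⁸ Pa = 116.8 MPa
Ordering: 116.8 MPa (case 4) > 109.5 MPa (case 3) > 41.16 MPa (case 2) > 34.1 MPa (case 1)
Final answer: 4, 3, 2, 1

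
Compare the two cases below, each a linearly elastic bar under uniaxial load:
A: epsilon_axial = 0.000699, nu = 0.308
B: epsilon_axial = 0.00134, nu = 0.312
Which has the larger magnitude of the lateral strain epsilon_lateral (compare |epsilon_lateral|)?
Model: a linearly elastic bar under uniaxial load, so epsilon_lateral = -nu·epsilon_axial (SI units).
  A: epsilon_lateral = -(0.308 × 0.000699) = -0.0002153
  B: epsilon_lateral = -(0.312 × 0.00134) = -0.0004181
|epsilon_lateral|: A = 0.0002153, B = 0.0004181, so B is larger in magnitude.
Final answer: B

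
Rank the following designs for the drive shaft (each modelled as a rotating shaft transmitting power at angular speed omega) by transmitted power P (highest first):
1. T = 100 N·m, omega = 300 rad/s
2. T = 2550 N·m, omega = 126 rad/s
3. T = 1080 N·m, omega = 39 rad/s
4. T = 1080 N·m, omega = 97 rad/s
Model: a rotating shaft transmitting power at angular speed omega, so P = T·omega (SI units).
  Case 1: P = 100 × 300 = 30000 W = 30 kW
  Case 2: P = 2550 × 126 = 321300 W = 321.3 kW
  Case 3: P = 1080 × 39 = 42120 W = 42.12 kW
  Case 4: P = 1080 × 97 = 104800 W = 104.8 kW
Ordering: 321.3 kW (case 2) > 104.8 kW (case 4) > 42.12 kW (case 3) > 30 kW (case 1)
Final answer: 2, 4, 3, 1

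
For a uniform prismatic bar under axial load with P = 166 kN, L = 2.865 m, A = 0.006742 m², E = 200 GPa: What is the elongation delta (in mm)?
Model: a uniform prismatic bar under axial load, so delta = (P·L) / (A·E).
Convert to SI units:
  P = 166 kN = 166000 N
  E = 200 GPa = 2 × 10¹¹ Pa
Substitute:
  delta = (166000 × 2.865) / (0.006742 × (2 × 10¹¹))
  delta = 0.0003527 m
Convert: delta = 0.0003527 m = 0.3527 mm
Final answer: delta = 0.3527 mm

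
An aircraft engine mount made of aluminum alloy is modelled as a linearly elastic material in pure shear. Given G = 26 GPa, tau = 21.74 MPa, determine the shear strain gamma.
Model: a linearly elastic material in pure shear, so tau = G·gamma.
Solve for gamma: gamma = tau / G.
Convert to SI units:
  G = 26 GPa = 2.6 × 10¹⁰ Pa
  tau = 21.74 MPa = 2.174 × 10⁷ Pa
Substitute:
  gamma = (2.174 × 10⁷) / (2.6 × 10¹⁰)
  gamma = 0.0008362
Final answer: gamma = 0.0008362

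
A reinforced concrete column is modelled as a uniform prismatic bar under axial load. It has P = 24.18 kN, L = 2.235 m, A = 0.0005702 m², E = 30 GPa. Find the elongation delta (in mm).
Model: a uniform prismatic bar under axial load, so delta = (P·L) / (A·E).
Convert to SI units:
  P = 24.18 kN = 24180 N
  E = 30 GPa = 3 × 10¹⁰ Pa
Substitute:
  delta = (24180 × 2.235) / (0.0005702 × (3 × 10¹⁰))
  delta = 0.003159 m
Convert: delta = 0.003159 m = 3.159 mm
Final answer: delta = 3.159 mm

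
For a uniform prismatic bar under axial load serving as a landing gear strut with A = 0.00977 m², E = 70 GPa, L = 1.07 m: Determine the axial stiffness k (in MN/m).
Model: a uniform prismatic bar under axial load, so k = (A·E) / L.
Convert to SI units:
  E = 70 GPa = 7 × 10¹⁰ Pa
Substitute:
  k = (0.00977 × (7 × 10¹⁰)) / 1.07
  k = 6.392 × 10⁸ N/m
Convert: k = 6.392 × 10⁸ N/m = 639.2 MN/m
Final answer: k = 639.2 MN/m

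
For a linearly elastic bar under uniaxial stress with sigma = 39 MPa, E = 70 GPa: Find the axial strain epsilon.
Model: a linearly elastic bar under uniaxial stress, so epsilon = sigma / E.
Convert to SI units:
  sigma = 39 MPa = 3.9 × 10⁷ Pa
  E = 70 GPa = 7 × 10¹⁰ Pa
Substitute:
  epsilon = (3.9 × 10⁷) / (7 × 10¹⁰)
  epsilon = 0.0005571
Final answer: epsilon = 0.0005571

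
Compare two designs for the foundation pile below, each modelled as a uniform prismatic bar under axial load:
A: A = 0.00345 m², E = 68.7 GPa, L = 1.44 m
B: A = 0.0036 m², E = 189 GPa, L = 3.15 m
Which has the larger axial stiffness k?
Model: a uniform prismatic bar under axial load, so k = (A·E) / L (SI units).
  A: k = (0.00345 × (6.87 × 10¹⁰)) / 1.44 = 1.646 × 10⁸ N/m = 164.6 MN/m
  B: k = (0.0036 × (1.89 × 10¹¹)) / 3.15 = 2.16 × 10⁸ N/m = 216 MN/m
216 MN/m > 164.6 MN/m, so B is larger.
Final answer: B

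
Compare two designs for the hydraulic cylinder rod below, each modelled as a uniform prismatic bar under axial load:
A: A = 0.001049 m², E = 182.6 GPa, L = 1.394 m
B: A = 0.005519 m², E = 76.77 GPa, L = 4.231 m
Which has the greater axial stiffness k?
Model: a uniform prismatic bar under axial load, so k = (A·E) / L (SI units).
  A: k = (0.001049 × (1.826 × 10¹¹)) / 1.394 = 1.374 × 10⁸ N/m = 137.4 MN/m
  B: k = (0.005519 × (7.677 × 10¹⁰)) / 4.231 = 1.001 × 10⁸ N/m = 100.1 MN/m
137.4 MN/m > 100.1 MN/m, so A is larger.
Final answer: A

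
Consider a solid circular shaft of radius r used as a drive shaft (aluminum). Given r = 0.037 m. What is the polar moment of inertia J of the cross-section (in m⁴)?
Model: a solid circular shaft of radius r, so J = (π·r^4) / 2.
Substitute:
  J = (π × 0.037^4) / 2
  J = 2.944 × 10⁻⁶ m⁴
Final answer: J = 2.944 × 10⁻⁶ m⁴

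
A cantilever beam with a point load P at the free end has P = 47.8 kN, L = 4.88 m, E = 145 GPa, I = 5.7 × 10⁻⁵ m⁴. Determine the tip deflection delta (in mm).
Model: a cantilever beam with a point load P at the free end, so delta = (P·L^3) / (3·E·I).
Convert to SI units:
  P = 47.8 kN = 47800 N
  E = 145 GPa = 1.45 × 10¹¹ Pa
Substitute:
  delta = (47800 × 4.88^3) / (3 × (1.45 × 10¹¹) × (5.7 × 10⁻⁵))
  delta = 0.224 m
Convert: delta = 0.224 m = 224 mm
Final answer: delta = 224 mm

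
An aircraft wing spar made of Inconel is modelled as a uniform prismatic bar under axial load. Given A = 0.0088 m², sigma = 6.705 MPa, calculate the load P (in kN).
Model: a uniform prismatic bar under axial load, so sigma = P / A.
Solve for P: P = sigma·A.
Convert to SI units:
  sigma = 6.705 MPa = 6.705 × 10⁶ Pa
Substitute:
  P = (6.705 × 10⁶) × 0.0088
  P = 59000 N
Convert: P = 59000 N = 59 kN
Final answer: P = 59 kN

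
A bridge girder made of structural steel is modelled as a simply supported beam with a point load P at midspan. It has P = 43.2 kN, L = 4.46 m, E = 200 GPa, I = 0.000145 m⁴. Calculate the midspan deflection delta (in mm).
Model: a simply supported beam with a point load P at midspan, so delta = (P·L^3) / (48·E·I).
Convert to SI units:
  P = 43.2 kN = 43200 N
  E = 200 GPa = 2 × 10¹¹ Pa
Substitute:
  delta = (43200 × 4.46^3) / (48 × (2 × 10¹¹) × 0.000145)
  delta = 0.002753 m
Convert: delta = 0.002753 m = 2.753 mm
Final answer: delta = 2.753 mm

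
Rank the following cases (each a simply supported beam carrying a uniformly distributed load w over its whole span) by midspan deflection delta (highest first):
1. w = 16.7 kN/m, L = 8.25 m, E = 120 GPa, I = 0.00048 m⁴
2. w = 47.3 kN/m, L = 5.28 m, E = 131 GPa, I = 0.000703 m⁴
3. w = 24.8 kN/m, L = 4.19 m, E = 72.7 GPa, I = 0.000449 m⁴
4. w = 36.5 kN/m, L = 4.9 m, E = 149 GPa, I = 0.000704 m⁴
Model: a simply supported beam carrying a uniformly distributed load w over its whole span, so delta = (5·w·L^4) / (384·E·I) (SI units).
  Case 1: delta = (5 × 16700 × 8.25^4) / (384 × (1.2 × 10¹¹) × 0.00048) = 0.01749 m = 17.49 mm
  Case 2: delta = (5 × 47300 × 5.28^4) / (384 × (1.31 × 10¹¹) × 0.000703) = 0.005198 m = 5.198 mm
  Case 3: delta = (5 × 24800 × 4.19^4) / (384 × (7.27 × 10¹⁰) × 0.000449) = 0.003049 m = 3.049 mm
  Case 4: delta = (5 × 36500 × 4.9^4) / (384 × (1.49 × 10¹¹) × 0.000704) = 0.002612 m = 2.612 mm
Ordering: 17.49 mm (case 1) > 5.198 mm (case 2) > 3.049 mm (case 3) > 2.612 mm (case 4)
Final answer: 1, 2, 3, 4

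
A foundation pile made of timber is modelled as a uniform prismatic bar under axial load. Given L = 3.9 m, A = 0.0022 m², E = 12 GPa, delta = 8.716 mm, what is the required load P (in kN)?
Model: a uniform prismatic bar under axial load, so delta = (P·L) / (A·E).
Solve for P: P = (delta·A·E) / L.
Convert to SI units:
  E = 12 GPa = 1.2 × 10¹⁰ Pa
  delta = 8.716 mm = 0.008716 m
Substitute:
  P = (0.008716 × 0.0022 × (1.2 × 10¹⁰)) / 3.9
  P = 59000 N
Convert: P = 59000 N = 59 kN
Final answer: P = 59 kN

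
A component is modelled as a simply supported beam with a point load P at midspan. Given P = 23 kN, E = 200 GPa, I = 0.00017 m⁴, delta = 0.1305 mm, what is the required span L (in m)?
Model: a simply supported beam with a point load P at midspan, so delta = (P·L^3) / (48·E·I).
Solve for L: L = ((48·delta·E·I) / P)^(1/3).
Convert to SI units:
  P = 23 kN = 23000 N
  E = 200 GPa = 2 × 10¹¹ Pa
  delta = 0.1305 mm = 0.0001305 m
Substitute:
  L = ((48 × 0.0001305 × (2 × 10¹¹) × 0.00017) / 23000)^(1/3)
  L = 2.1 m
Final answer: L = 2.1 m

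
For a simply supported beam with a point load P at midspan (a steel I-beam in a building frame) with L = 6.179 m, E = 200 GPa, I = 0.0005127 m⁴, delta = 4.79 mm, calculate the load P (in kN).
Model: a simply supported beam with a point load P at midspan, so delta = (P·L^3) / (48·E·I).
Solve for P: P = (48·delta·E·I) / L^3.
Convert to SI units:
  E = 200 GPa = 2 × 10¹¹ Pa
  delta = 4.79 mm = 0.00479 m
Substitute:
  P = (48 × 0.00479 × (2 × 10¹¹) × 0.0005127) / 6.179^3
  P = 99930 N
Convert: P = 99930 N = 99.93 kN
Final answer: P = 99.93 kN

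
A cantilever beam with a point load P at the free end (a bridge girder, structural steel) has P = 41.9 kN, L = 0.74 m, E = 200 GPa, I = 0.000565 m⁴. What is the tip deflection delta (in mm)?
Model: a cantilever beam with a point load P at the free end, so delta = (P·L^3) / (3·E·I).
Convert to SI units:
  P = 41.9 kN = 41900 N
  E = 200 GPa = 2 × 10¹¹ Pa
Substitute:
  delta = (41900 × 0.74^3) / (3 × (2 × 10¹¹) × 0.000565)
  delta = 5.009 × 10⁻⁵ m
Convert: delta = 5.009 × 10⁻⁵ m = 0.05009 mm
Final answer: delta = 0.05009 mm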